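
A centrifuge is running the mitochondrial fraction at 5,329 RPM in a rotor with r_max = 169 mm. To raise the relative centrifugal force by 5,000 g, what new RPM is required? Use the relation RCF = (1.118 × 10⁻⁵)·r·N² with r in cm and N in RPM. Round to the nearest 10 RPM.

7410 RPM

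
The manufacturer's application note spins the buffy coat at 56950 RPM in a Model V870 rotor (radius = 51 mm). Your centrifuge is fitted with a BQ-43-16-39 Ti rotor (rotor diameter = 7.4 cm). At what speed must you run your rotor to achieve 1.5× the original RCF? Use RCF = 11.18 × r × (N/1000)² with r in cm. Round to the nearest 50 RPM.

≈ 81900 RPM

Original rotor: r = 51 mm = 5.1 cm
RCF = 11.18 × r × (N/1000)²
RCF_original = 11.18 × 5.1 × (56.95)² = 11.18 × 5.1 × 3,243.3025 ≈ 184,926.6 × g
Target RCF = 1.5 × 184,926.6 ≈ 277,389.9 × g
Your rotor: r = 7.4 / 2 = 3.7 cm
277,389.9 = 11.18 × 3.7 × (N/1000)²
(N/1000)² = 277,389.9 / 41.366 = 6705.746
N = 1000 × √6705.746 ≈ 81,888.6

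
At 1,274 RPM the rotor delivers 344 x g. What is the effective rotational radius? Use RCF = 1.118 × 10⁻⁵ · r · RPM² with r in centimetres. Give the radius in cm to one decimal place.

RCF = 1.118 × 10⁻⁵ × r × N²
344 = 1.118 × 10⁻⁵ × r × (1274)²
r = 344 / (1.118 × 10⁻⁵ × 1,623,076) = 344 / 18.14599 ≈ 18.957 cm

≈ 19.0 cm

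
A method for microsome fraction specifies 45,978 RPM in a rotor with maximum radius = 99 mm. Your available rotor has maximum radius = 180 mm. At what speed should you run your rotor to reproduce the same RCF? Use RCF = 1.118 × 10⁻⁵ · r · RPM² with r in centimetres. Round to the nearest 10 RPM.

Original rotor: r = 99 mm = 9.9 cm
RCF_original = 1.118 × 10⁻⁵ × 9.9 × (45978)² = 1.118 × 10⁻⁵ × 9.9 × 2,113,976,484 ≈ 233,979.1 × g
Your rotor: r = 180 mm = 18.0 cm
233,979.1 = 1.118 × 10⁻⁵ × 18 × N²
N² = 233,979.1 / (20.124 × 10⁻⁵) = 1,162,686,842
N ≈ √1,162,686,842 ≈ 34,098.2

≈ 34100 RPM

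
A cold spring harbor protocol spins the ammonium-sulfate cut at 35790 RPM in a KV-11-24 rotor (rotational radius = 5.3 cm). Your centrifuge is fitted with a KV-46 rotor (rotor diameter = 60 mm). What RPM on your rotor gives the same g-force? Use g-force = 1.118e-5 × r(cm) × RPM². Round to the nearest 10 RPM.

≈ 47570 RPM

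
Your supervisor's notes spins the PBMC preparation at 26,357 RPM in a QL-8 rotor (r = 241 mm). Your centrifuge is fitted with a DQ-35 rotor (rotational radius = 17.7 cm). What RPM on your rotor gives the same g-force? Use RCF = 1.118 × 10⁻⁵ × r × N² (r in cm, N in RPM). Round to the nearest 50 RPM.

≈ 30750 RPM

Original rotor: r = 241 mm = 24.1 cm
RCF_original = 1.118 × 10⁻⁵ × 24.1 × (26357)² = 1.118 × 10⁻⁵ × 24.1 × 694,691,449 ≈ 187,176.3 × g
187,176.3 = 1.118 × 10⁻⁵ × 17.7 × N²
N² = 187,176.3 / (19.7886 × 10⁻⁵) = 945,879,446
N ≈ √945,879,446 ≈ 30,755.2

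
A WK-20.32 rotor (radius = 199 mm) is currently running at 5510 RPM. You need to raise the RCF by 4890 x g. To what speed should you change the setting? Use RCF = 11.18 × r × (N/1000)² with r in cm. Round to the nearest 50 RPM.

≈ 7250 RPM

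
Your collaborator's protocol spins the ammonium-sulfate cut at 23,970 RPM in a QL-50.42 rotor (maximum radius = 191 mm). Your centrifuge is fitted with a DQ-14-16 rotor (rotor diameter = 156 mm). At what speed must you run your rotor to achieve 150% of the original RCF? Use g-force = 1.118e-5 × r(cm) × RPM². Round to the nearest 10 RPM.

≈ 45940 RPM

Original rotor: r = 191 mm = 19.1 cm
RCF_original = 1.118 × 10⁻⁵ × 19.1 × (23970)² = 1.118 × 10⁻⁵ × 19.1 × 574,560,900 ≈ 122,690.6 × g
Target RCF = 1.5 × 122,690.6 ≈ 184,035.9 × g
Your rotor: r = 156 mm / 2 = 78 mm = 7.8 cm
184,035.9 = 1.118 × 10⁻⁵ × 7.8 × N²
N² = 184,035.9 / (8.7204 × 10⁻⁵) = 2,110,406,633
N ≈ √2,110,406,633 ≈ 45,939.2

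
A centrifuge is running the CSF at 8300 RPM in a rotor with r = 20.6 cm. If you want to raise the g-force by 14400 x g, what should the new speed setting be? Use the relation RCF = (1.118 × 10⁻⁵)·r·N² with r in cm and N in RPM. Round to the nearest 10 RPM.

Current RCF = 1.118 × 10⁻⁵ × 20.6 × (8300)² = 1.118 × 10⁻⁵ × 20.6 × 68,890,000 ≈ 15,865.9 × g
Target RCF = 15,865.9 + 14,400 = 30,265.9 × g
N² = 30,265.9 / (23.0308 × 10⁻⁵) = 131,414,888
N ≈ √131,414,888 ≈ 11,463.6

≈ 11460 RPM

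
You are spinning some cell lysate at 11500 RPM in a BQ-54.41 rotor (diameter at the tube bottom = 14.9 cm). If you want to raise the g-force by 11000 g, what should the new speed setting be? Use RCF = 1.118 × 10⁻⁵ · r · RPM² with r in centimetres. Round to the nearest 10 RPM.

16260 RPM

r = 14.9 / 2 = 7.45 cm
Current RCF = 1.118 × 10⁻⁵ × 7.45 × (11500)² = 1.118 × 10⁻⁵ × 7.45 × 132,250,000 ≈ 11,015.2 × g
Target RCF = 11,015.2 + 11,000 = 22,015.2 × g
N² = 22,015.2 / (8.3291 × 10⁻⁵) = 264,316,673
N ≈ √264,316,673 ≈ 16,257.8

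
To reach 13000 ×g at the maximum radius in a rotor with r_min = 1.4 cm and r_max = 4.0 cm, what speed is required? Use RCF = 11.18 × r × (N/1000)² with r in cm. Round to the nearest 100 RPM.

N ≈ 17000 RPM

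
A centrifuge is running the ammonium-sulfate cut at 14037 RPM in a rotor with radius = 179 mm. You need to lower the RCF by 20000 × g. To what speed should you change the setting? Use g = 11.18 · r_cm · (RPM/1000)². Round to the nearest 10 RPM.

≈ 9850 RPM

r = 179 mm = 17.9 cm
Current RCF = 11.18 × 17.9 × (14.037)² = 11.18 × 17.9 × 197.037369 ≈ 39,431.5 × g
Target RCF = 39,431.5 − 20,000 = 19,431.5 × g
(N/1000)² = 19,431.5 / 200.122 = 97.09827
N = 1000 × √97.09827 ≈ 9,853.8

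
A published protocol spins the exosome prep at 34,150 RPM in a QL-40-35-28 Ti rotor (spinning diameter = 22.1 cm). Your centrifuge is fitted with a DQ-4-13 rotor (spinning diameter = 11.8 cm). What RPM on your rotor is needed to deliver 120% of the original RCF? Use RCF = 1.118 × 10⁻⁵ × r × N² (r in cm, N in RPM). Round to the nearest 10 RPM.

Original rotor: r = 22.1 / 2 = 11.05 cm
RCF_original = 1.118 × 10⁻⁵ × 11.05 × (34150)² = 1.118 × 10⁻⁵ × 11.05 × 1,166,222,500 ≈ 144,074 × g
Target RCF = 1.2 × 144,074 ≈ 172,888.8 × g
Your rotor: r = 11.8 / 2 = 5.9 cm
172,888.8 = 1.118 × 10⁻⁵ × 5.9 × N²
N² = 172,888.8 / (6.5962 × 10⁻⁵) = 2,621,036,354
N ≈ √2,621,036,354 ≈ 51,196.1

51200 RPM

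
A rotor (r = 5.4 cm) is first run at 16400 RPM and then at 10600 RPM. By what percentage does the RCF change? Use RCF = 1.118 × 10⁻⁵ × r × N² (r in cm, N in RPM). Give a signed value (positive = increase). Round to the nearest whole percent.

RCF ∝ N², so the ratio is (10600/16400)² = (0.646341)² = 0.4178.
Change = 0.4178 − 1 = -0.5822 → -58.2%.

-58%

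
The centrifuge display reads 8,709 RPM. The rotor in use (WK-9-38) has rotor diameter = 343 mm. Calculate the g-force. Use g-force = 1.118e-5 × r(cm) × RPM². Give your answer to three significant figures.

r = 343 mm / 2 = 171.5 mm = 17.15 cm
RCF = 1.118 × 10⁻⁵ × r × N²
RCF = 1.118 × 10⁻⁵ × 17.15 × (8709)² = 1.118 × 10⁻⁵ × 17.15 × 75,846,681 ≈ 14,542.6 × g

14500 ×g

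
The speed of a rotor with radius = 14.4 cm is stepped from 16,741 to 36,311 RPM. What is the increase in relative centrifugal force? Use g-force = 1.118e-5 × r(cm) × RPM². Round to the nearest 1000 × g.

≈ 167000 x g

RCF₁ = 1.118 × 10⁻⁵ × 14.4 × (16741)² = 1.118 × 10⁻⁵ × 14.4 × 280,261,081 ≈ 45,119.8 × g
RCF₂ = 1.118 × 10⁻⁵ × 14.4 × (36311)² = 1.118 × 10⁻⁵ × 14.4 × 1,318,488,721 ≈ 212,266.1 × g
Increase = 212,266.1 − 45,119.8 = 167,146.3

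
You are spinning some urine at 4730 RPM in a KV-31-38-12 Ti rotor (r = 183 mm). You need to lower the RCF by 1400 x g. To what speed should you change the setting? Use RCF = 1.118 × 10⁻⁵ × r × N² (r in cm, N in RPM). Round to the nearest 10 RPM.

≈ 3940 RPM

r = 183 mm = 18.3 cm
Current RCF = 1.118 × 10⁻⁵ × 18.3 × (4730)² = 1.118 × 10⁻⁵ × 18.3 × 22,372,900 ≈ 4,577.4 × g
Target RCF = 4,577.4 − 1,400 = 3,177.4 × g
N² = 3,177.4 / (20.4594 × 10⁻⁵) = 15,530,270
N ≈ √15,530,270 ≈ 3,940.8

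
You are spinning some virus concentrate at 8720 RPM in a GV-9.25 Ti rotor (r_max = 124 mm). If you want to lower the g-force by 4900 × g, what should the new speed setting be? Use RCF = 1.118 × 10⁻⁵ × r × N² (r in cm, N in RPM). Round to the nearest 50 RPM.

≈ 6400 RPM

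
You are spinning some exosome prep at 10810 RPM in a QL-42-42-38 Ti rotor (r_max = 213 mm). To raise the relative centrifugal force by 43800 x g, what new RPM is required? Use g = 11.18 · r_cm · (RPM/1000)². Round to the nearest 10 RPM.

17340 RPM

r = 213 mm = 21.3 cm
Current RCF = 11.18 × 21.3 × (10.81)² = 11.18 × 21.3 × 116.8561 ≈ 27,827.4 × g
Target RCF = 27,827.4 + 43,800 = 71,627.4 × g
(N/1000)² = 71,627.4 / 238.134 = 300.7861
N = 1000 × √300.7861 ≈ 17,343.2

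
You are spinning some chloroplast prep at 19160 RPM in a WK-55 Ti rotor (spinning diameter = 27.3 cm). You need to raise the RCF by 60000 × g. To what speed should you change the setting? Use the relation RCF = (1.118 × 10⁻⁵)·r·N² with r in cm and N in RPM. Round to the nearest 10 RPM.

27570 RPM

r = 27.3 / 2 = 13.65 cm
Current RCF = 1.118 × 10⁻⁵ × 13.65 × (19160)² = 1.118 × 10⁻⁵ × 13.65 × 367,105,600 ≈ 56,022.9 × g
Target RCF = 56,022.9 + 60,000 = 116,022.9 × g
N² = 116,022.9 / (15.2607 × 10⁻⁵) = 760,272,465
N ≈ √760,272,465 ≈ 27,573.0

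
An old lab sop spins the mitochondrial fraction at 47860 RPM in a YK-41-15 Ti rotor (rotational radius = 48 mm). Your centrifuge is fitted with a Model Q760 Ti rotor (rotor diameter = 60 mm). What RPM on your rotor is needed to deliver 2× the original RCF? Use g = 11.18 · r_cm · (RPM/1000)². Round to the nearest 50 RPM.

85600 RPM

Original rotor: r = 48 mm = 4.8 cm
RCF_original = 11.18 × 4.8 × (47.86)² = 11.18 × 4.8 × 2,290.5796 ≈ 122,921.7 × g
Target RCF = 2 × 122,921.7 ≈ 245,843.4 × g
Your rotor: r = 60 mm / 2 = 30 mm = 3 cm
245,843.4 = 11.18 × 3 × (N/1000)²
(N/1000)² = 245,843.4 / 33.54 = 7329.857
N = 1000 × √7329.857 ≈ 85,614.6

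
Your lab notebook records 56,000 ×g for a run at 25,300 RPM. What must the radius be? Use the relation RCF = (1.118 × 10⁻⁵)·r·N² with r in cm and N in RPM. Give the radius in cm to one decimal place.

7.8 cm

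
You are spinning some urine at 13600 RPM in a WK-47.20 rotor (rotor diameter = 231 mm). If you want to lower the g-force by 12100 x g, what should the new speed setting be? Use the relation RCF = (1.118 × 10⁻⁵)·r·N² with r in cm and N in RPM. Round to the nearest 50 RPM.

r = 231 mm / 2 = 115.5 mm = 11.55 cm
Current RCF = 1.118 × 10⁻⁵ × 11.55 × (13600)² = 1.118 × 10⁻⁵ × 11.55 × 184,960,000 ≈ 23,883.7 × g
Target RCF = 23,883.7 − 12,100 = 11,783.7 × g
N² = 11,783.7 / (12.9129 × 10⁻⁵) = 91,255,256
N ≈ √91,255,256 ≈ 9,552.8

9550 RPM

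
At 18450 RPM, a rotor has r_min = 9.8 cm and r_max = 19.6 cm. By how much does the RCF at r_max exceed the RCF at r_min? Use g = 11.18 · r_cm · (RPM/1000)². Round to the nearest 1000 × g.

ΔRCF ≈ 37000 x g

RCF_max = 11.18 × 19.6 × (18.45)² = 11.18 × 19.6 × 340.4025 ≈ 74,591.7 × g
RCF_min = 11.18 × 9.8 × (18.45)² = 11.18 × 9.8 × 340.4025 ≈ 37,295.9 × g
ΔRCF = 74,591.7 − 37,295.9 = 37,295.8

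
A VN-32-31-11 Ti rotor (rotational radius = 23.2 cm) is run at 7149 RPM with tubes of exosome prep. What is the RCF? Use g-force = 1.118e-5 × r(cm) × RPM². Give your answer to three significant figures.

RCF = 1.118 × 10⁻⁵ × r × N²
RCF = 1.118 × 10⁻⁵ × 23.2 × (7149)² = 1.118 × 10⁻⁵ × 23.2 × 51,108,201 ≈ 13,256.2 × g

13300 x g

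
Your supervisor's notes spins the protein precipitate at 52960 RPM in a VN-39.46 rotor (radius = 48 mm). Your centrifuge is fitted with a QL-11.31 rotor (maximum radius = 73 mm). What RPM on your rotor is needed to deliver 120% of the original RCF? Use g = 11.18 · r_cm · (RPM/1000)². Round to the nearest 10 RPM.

Original rotor: r = 48 mm = 4.8 cm
RCF_original = 11.18 × 4.8 × (52.96)² = 11.18 × 4.8 × 2,804.7616 ≈ 150,514.7 × g
Target RCF = 1.2 × 150,514.7 ≈ 180,617.6 × g
Your rotor: r = 73 mm = 7.3 cm
180,617.6 = 11.18 × 7.3 × (N/1000)²
(N/1000)² = 180,617.6 / 81.614 = 2213.071
N = 1000 × √2213.071 ≈ 47,043.3

47040 RPM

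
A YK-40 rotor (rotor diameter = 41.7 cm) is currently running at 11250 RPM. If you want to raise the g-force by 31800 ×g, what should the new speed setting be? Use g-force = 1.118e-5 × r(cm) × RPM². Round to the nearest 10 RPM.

r = 41.7 / 2 = 20.85 cm
Current RCF = 1.118 × 10⁻⁵ × 20.85 × (11250)² = 1.118 × 10⁻⁵ × 20.85 × 126,562,500 ≈ 29,502.1 × g
Target RCF = 29,502.1 + 31,800 = 61,302.1 × g
N² = 61,302.1 / (23.3103 × 10⁻⁵) = 262,982,887
N ≈ √262,982,887 ≈ 16,216.7

N₂ ≈ 16220 RPM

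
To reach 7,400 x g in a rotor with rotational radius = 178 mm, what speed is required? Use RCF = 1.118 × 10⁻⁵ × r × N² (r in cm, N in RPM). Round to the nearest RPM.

N ≈ 6098 RPM

r = 178 mm = 17.8 cm
RCF = 1.118 × 10⁻⁵ × r × N²
7,400 = 1.118 × 10⁻⁵ × 17.8 × N²
N² = 7,400 / (19.9004 × 10⁻⁵) = 37,185,182
N ≈ √37,185,182 ≈ 6,098.0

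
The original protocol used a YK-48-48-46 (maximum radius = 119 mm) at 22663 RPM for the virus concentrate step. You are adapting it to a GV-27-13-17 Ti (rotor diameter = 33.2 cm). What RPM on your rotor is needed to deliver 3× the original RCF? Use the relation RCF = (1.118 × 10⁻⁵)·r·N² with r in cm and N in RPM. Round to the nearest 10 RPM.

33240 RPM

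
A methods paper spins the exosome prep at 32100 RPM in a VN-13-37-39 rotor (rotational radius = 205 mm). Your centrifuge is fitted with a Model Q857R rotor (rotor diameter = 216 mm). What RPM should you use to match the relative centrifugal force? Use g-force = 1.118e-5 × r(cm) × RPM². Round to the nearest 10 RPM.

44230 RPM

Original rotor: r = 205 mm = 20.5 cm
RCF_original = 1.118 × 10⁻⁵ × 20.5 × (32100)² = 1.118 × 10⁻⁵ × 20.5 × 1,030,410,000 ≈ 236,159.7 × g
Your rotor: r = 216 mm / 2 = 108 mm = 10.8 cm
236,159.7 = 1.118 × 10⁻⁵ × 10.8 × N²
N² = 236,159.7 / (12.0744 × 10⁻⁵) = 1,955,871,099
N ≈ √1,955,871,099 ≈ 44,225.2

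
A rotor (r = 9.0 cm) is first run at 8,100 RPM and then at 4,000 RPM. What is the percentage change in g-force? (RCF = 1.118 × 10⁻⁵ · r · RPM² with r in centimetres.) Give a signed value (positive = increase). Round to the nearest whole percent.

-76%

RCF ∝ N², so the ratio is (4000/8100)² = (0.493827)² = 0.2439.
Change = 0.2439 − 1 = -0.7561 → -75.6%.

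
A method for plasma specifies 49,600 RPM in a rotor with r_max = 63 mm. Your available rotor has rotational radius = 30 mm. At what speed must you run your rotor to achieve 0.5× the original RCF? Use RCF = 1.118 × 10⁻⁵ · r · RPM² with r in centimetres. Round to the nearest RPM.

Original rotor: r = 63 mm = 6.3 cm
RCF_original = 1.118 × 10⁻⁵ × 6.3 × (49600)² = 1.118 × 10⁻⁵ × 6.3 × 2,460,160,000 ≈ 173,278.9 × g
Target RCF = 0.5 × 173,278.9 ≈ 86,639.4 × g
Your rotor: r = 30 mm = 3.0 cm
86,639.4 = 1.118 × 10⁻⁵ × 3 × N²
N² = 86,639.4 / (3.354 × 10⁻⁵) = 2,583,166,369
N ≈ √2,583,166,369 ≈ 50,824.9

50825 RPM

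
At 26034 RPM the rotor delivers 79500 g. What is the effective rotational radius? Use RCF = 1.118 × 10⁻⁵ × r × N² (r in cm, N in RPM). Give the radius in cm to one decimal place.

10.5 cm

79500 = 1.118 × 10⁻⁵ × r × (26034)²
r = 79500 / (1.118 × 10⁻⁵ × 677,769,156) = 79500 / 7577.459 ≈ 10.492 cm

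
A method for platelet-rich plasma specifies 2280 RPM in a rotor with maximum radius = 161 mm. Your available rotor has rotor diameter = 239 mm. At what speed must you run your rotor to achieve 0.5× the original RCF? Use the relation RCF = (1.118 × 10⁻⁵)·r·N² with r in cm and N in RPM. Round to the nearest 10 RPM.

Original rotor: r = 161 mm = 16.1 cm
RCF_original = 1.118 × 10⁻⁵ × 16.1 × (2280)² = 1.118 × 10⁻⁵ × 16.1 × 5,198,400 ≈ 935.7 × g
Target RCF = 0.5 × 935.7 ≈ 467.9 × g
Your rotor: r = 239 mm / 2 = 119.5 mm = 11.95 cm
467.9 = 1.118 × 10⁻⁵ × 11.95 × N²
N² = 467.9 / (13.3601 × 10⁻⁵) = 3,502,219
N ≈ √3,502,219 ≈ 1,871.4

≈ 1870 RPM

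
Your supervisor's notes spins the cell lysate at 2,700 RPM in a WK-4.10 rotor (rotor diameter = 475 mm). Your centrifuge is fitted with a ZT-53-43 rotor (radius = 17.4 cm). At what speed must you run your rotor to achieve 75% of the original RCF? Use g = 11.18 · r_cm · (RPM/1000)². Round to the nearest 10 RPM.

Original rotor: r = 475 mm / 2 = 237.5 mm = 23.75 cm
RCF_original = 11.18 × 23.75 × (2.7)² = 11.18 × 23.75 × 7.29 ≈ 1,935.7 × g
Target RCF = 0.75 × 1,935.7 ≈ 1,451.8 × g
1,451.8 = 11.18 × 17.4 × (N/1000)²
(N/1000)² = 1,451.8 / 194.532 = 7.463039
N = 1000 × √7.463039 ≈ 2,731.9

≈ 2730 RPM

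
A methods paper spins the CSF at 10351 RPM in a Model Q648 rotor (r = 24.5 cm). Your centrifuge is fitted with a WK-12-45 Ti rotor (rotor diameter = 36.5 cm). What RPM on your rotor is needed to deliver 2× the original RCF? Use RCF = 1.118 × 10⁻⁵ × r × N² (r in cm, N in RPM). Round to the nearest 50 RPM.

16950 RPM

RCF_original = 1.118 × 10⁻⁵ × 24.5 × (10351)² = 1.118 × 10⁻⁵ × 24.5 × 107,143,201 ≈ 29,347.6 × g
Target RCF = 2 × 29,347.6 ≈ 58,695.2 × g
Your rotor: r = 36.5 / 2 = 18.25 cm
58,695.2 = 1.118 × 10⁻⁵ × 18.25 × N²
N² = 58,695.2 / (20.4035 × 10⁻⁵) = 287,672,213
N ≈ √287,672,213 ≈ 16,960.9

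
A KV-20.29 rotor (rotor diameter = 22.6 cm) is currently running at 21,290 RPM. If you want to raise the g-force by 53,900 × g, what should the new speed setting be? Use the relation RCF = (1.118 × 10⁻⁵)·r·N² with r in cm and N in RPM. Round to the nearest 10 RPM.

r = 22.6 / 2 = 11.3 cm
Current RCF = 1.118 × 10⁻⁵ × 11.3 × (21290)² = 1.118 × 10⁻⁵ × 11.3 × 453,264,100 ≈ 57,262.7 × g
Target RCF = 57,262.7 + 53,900 = 111,162.7 × g
N² = 111,162.7 / (12.6334 × 10⁻⁵) = 879,911,188
N ≈ √879,911,188 ≈ 29,663.3

N₂ ≈ 29660 RPM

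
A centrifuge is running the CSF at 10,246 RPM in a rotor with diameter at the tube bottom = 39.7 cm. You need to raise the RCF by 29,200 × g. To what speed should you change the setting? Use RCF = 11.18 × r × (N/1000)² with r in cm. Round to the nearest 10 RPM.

r = 39.7 / 2 = 19.85 cm
Current RCF = 11.18 × 19.85 × (10.246)² = 11.18 × 19.85 × 104.980516 ≈ 23,297.6 × g
Target RCF = 23,297.6 + 29,200 = 52,497.6 × g
(N/1000)² = 52,497.6 / 221.923 = 236.5577
N = 1000 × √236.5577 ≈ 15,380.4

N₂ ≈ 15380 RPM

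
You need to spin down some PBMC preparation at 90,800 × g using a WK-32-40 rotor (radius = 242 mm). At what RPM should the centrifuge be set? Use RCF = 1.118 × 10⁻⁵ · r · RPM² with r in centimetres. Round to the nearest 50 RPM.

r = 242 mm = 24.2 cm
90,800 = 1.118 × 10⁻⁵ × 24.2 × N²
N² = 90,800 / (27.0556 × 10⁻⁵) = 335,605,198
N ≈ √335,605,198 ≈ 18,319.5

18300 RPM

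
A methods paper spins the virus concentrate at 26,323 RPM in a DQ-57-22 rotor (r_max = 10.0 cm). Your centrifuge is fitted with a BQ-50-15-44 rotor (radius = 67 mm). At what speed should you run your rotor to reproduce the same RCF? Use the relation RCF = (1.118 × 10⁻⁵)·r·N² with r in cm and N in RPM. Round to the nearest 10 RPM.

RCF = 1.118 × 10⁻⁵ × r × N²
RCF_original = 1.118 × 10⁻⁵ × 10 × (26323)² = 1.118 × 10⁻⁵ × 10 × 692,900,329 ≈ 77,466.3 × g
Your rotor: r = 67 mm = 6.7 cm
77,466.3 = 1.118 × 10⁻⁵ × 6.7 × N²
N² = 77,466.3 / (7.4906 × 10⁻⁵) = 1,034,180,172
N ≈ √1,034,180,172 ≈ 32,158.7

32160 RPM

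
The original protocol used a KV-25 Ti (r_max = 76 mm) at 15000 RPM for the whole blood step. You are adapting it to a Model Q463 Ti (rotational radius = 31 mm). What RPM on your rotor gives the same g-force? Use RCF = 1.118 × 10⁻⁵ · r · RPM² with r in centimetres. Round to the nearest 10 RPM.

Original rotor: r = 76 mm = 7.6 cm
RCF = 1.118 × 10⁻⁵ × r × N²
RCF_original = 1.118 × 10⁻⁵ × 7.6 × (15000)² = 1.118 × 10⁻⁵ × 7.6 × 225,000,000 ≈ 19,117.8 × g
Your rotor: r = 31 mm = 3.1 cm
19,117.8 = 1.118 × 10⁻⁵ × 3.1 × N²
N² = 19,117.8 / (3.4658 × 10⁻⁵) = 551,612,903
N ≈ √551,612,903 ≈ 23,486.4

≈ 23490 RPM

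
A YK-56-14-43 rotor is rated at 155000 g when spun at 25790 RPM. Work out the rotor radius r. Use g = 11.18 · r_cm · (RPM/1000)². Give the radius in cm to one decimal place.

≈ 20.8 cm

155000 = 11.18 × r × (25.79)²
r = 155000 / (11.18 × 665.1241) = 155000 / 7436.087 ≈ 20.844 cm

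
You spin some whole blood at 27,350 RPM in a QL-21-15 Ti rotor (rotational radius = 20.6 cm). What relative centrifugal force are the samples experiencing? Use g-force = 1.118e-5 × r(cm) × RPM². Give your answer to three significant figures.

172000 × g

RCF = 1.118 × 10⁻⁵ × r × N²
RCF = 1.118 × 10⁻⁵ × 20.6 × (27350)² = 1.118 × 10⁻⁵ × 20.6 × 748,022,500 ≈ 172,275.6 × g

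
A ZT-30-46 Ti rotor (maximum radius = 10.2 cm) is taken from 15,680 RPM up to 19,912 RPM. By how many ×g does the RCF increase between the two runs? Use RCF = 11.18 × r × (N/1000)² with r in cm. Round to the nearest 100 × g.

17200 ×g

RCF₁ = 11.18 × 10.2 × (15.68)² = 11.18 × 10.2 × 245.8624 ≈ 28,037.2 × g
RCF₂ = 11.18 × 10.2 × (19.912)² = 11.18 × 10.2 × 396.487744 ≈ 45,213.9 × g
Increase = 45,213.9 − 28,037.2 = 17,176.7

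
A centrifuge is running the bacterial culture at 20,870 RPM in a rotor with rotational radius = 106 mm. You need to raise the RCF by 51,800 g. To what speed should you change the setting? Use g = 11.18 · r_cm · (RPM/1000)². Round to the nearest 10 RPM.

N₂ ≈ 29540 RPM

r = 106 mm = 10.6 cm
Current RCF = 11.18 × 10.6 × (20.87)² = 11.18 × 10.6 × 435.5569 ≈ 51,617 × g
Target RCF = 51,617 + 51,800 = 103,417 × g
(N/1000)² = 103,417 / 118.508 = 872.6584
N = 1000 × √872.6584 ≈ 29,540.8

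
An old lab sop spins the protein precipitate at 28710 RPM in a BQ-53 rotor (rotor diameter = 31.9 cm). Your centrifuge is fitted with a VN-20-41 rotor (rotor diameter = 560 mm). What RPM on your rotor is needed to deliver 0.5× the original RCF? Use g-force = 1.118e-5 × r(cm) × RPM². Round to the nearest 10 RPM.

15320 RPM

Original rotor: r = 31.9 / 2 = 15.95 cm
RCF = 1.118 × 10⁻⁵ × r × N²
RCF_original = 1.118 × 10⁻⁵ × 15.95 × (28710)² = 1.118 × 10⁻⁵ × 15.95 × 824,264,100 ≈ 146,983.6 × g
Target RCF = 0.5 × 146,983.6 ≈ 73,491.8 × g
Your rotor: r = 560 mm / 2 = 280 mm = 28 cm
73,491.8 = 1.118 × 10⁻⁵ × 28 × N²
N² = 73,491.8 / (31.304 × 10⁻⁵) = 234,768,081
N ≈ √234,768,081 ≈ 15,322.1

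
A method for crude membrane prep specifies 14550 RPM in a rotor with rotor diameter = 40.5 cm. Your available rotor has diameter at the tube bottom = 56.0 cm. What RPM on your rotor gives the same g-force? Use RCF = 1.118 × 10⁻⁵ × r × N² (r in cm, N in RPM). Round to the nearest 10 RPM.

Original rotor: r = 40.5 / 2 = 20.25 cm
RCF = 1.118 × 10⁻⁵ × r × N²
RCF_original = 1.118 × 10⁻⁵ × 20.25 × (14550)² = 1.118 × 10⁻⁵ × 20.25 × 211,702,500 ≈ 47,928.4 × g
Your rotor: r = 56.0 / 2 = 28 cm
47,928.4 = 1.118 × 10⁻⁵ × 28 × N²
N² = 47,928.4 / (31.304 × 10⁻⁵) = 153,106,312
N ≈ √153,106,312 ≈ 12,373.6

≈ 12370 RPM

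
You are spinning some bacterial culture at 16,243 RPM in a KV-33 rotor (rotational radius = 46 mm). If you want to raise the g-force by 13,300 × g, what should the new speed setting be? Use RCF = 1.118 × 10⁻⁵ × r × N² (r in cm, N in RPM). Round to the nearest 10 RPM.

r = 46 mm = 4.6 cm
Current RCF = 1.118 × 10⁻⁵ × 4.6 × (16243)² = 1.118 × 10⁻⁵ × 4.6 × 263,835,049 ≈ 13,568.5 × g
Target RCF = 13,568.5 + 13,300 = 26,868.5 × g
N² = 26,868.5 / (5.1428 × 10⁻⁵) = 522,448,861
N ≈ √522,448,861 ≈ 22,857.1

22860 RPM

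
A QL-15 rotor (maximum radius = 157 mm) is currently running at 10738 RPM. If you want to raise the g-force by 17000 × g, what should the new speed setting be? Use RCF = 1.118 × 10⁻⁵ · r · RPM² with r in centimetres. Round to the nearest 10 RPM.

≈ 14570 RPM

r = 157 mm = 15.7 cm
Current RCF = 1.118 × 10⁻⁵ × 15.7 × (10738)² = 1.118 × 10⁻⁵ × 15.7 × 115,304,644 ≈ 20,239 × g
Target RCF = 20,239 + 17,000 = 37,239 × g
N² = 37,239 / (17.5526 × 10⁻⁵) = 212,156,604
N ≈ √212,156,604 ≈ 14,565.6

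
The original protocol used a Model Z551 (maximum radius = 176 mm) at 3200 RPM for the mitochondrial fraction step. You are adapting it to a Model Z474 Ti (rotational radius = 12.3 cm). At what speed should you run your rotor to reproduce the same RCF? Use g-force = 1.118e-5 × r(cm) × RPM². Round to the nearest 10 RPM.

Original rotor: r = 176 mm = 17.6 cm
RCF_original = 1.118 × 10⁻⁵ × 17.6 × (3200)² = 1.118 × 10⁻⁵ × 17.6 × 10,240,000 ≈ 2,014.9 × g
2,014.9 = 1.118 × 10⁻⁵ × 12.3 × N²
N² = 2,014.9 / (13.7514 × 10⁻⁵) = 14,652,326
N ≈ √14,652,326 ≈ 3,827.8

3830 RPM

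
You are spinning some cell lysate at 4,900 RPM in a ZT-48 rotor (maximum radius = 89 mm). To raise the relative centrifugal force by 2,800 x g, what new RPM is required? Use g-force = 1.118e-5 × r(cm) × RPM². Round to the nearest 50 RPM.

r = 89 mm = 8.9 cm
Current RCF = 1.118 × 10⁻⁵ × 8.9 × (4900)² = 1.118 × 10⁻⁵ × 8.9 × 24,010,000 ≈ 2,389 × g
Target RCF = 2,389 + 2,800 = 5,189 × g
N² = 5,189 / (9.9502 × 10⁻⁵) = 52,149,706
N ≈ √52,149,706 ≈ 7,221.5

≈ 7200 RPM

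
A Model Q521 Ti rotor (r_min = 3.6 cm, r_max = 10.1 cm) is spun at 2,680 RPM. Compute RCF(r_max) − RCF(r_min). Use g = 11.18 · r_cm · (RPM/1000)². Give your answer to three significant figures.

ΔRCF ≈ 522 ×g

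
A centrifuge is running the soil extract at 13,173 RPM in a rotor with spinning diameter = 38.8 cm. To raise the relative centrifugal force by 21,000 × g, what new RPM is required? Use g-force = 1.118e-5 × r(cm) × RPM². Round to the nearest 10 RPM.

16440 RPM

r = 38.8 / 2 = 19.4 cm
Current RCF = 1.118 × 10⁻⁵ × 19.4 × (13173)² = 1.118 × 10⁻⁵ × 19.4 × 173,527,929 ≈ 37,636.8 × g
Target RCF = 37,636.8 + 21,000 = 58,636.8 × g
N² = 58,636.8 / (21.6892 × 10⁻⁵) = 270,350,220
N ≈ √270,350,220 ≈ 16,442.3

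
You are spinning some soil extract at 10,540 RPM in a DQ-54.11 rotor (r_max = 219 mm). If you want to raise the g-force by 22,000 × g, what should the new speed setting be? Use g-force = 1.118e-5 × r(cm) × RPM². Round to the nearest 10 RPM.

14180 RPM

r = 219 mm = 21.9 cm
Current RCF = 1.118 × 10⁻⁵ × 21.9 × (10540)² = 1.118 × 10⁻⁵ × 21.9 × 111,091,600 ≈ 27,199.9 × g
Target RCF = 27,199.9 + 22,000 = 49,199.9 × g
N² = 49,199.9 / (24.4842 × 10⁻⁵) = 200,945,508
N ≈ √200,945,508 ≈ 14,175.5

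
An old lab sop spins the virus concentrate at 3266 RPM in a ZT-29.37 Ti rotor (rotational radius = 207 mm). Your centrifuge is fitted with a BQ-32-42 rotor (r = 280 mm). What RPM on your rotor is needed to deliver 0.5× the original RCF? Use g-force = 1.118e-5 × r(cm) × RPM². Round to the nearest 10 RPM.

Original rotor: r = 207 mm = 20.7 cm
RCF = 1.118 × 10⁻⁵ × r × N²
RCF_original = 1.118 × 10⁻⁵ × 20.7 × (3266)² = 1.118 × 10⁻⁵ × 20.7 × 10,666,756 ≈ 2,468.6 × g
Target RCF = 0.5 × 2,468.6 ≈ 1,234.3 × g
Your rotor: r = 280 mm = 28.0 cm
1,234.3 = 1.118 × 10⁻⁵ × 28 × N²
N² = 1,234.3 / (31.304 × 10⁻⁵) = 3,942,947
N ≈ √3,942,947 ≈ 1,985.7

≈ 1990 RPM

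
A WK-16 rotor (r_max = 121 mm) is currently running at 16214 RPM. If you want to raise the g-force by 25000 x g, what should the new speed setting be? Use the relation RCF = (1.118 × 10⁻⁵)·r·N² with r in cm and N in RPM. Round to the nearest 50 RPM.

≈ 21150 RPM

r = 121 mm = 12.1 cm
Current RCF = 1.118 × 10⁻⁵ × 12.1 × (16214)² = 1.118 × 10⁻⁵ × 12.1 × 262,893,796 ≈ 35,563.7 × g
Target RCF = 35,563.7 + 25,000 = 60,563.7 × g
N² = 60,563.7 / (13.5278 × 10⁻⁵) = 447,698,074
N ≈ √447,698,074 ≈ 21,158.9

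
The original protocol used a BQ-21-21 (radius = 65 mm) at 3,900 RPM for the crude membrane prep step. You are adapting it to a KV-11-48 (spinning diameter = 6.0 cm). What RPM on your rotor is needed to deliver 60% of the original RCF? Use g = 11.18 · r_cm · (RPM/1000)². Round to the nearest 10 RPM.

Original rotor: r = 65 mm = 6.5 cm
RCF_original = 11.18 × 6.5 × (3.9)² = 11.18 × 6.5 × 15.21 ≈ 1,105.3 × g
Target RCF = 0.6 × 1,105.3 ≈ 663.2 × g
Your rotor: r = 6.0 / 2 = 3 cm
663.2 = 11.18 × 3 × (N/1000)²
(N/1000)² = 663.2 / 33.54 = 19.7734
N = 1000 × √19.7734 ≈ 4,446.7

4450 RPM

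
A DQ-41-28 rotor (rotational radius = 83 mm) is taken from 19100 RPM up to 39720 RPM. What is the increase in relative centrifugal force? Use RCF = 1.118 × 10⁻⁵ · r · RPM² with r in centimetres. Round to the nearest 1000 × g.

≈ 113000 × g

r = 83 mm = 8.3 cm
RCF₁ = 1.118 × 10⁻⁵ × 8.3 × (19100)² = 1.118 × 10⁻⁵ × 8.3 × 364,810,000 ≈ 33,852.2 × g
RCF₂ = 1.118 × 10⁻⁵ × 8.3 × (39720)² = 1.118 × 10⁻⁵ × 8.3 × 1,577,678,400 ≈ 146,399.1 × g
Increase = 146,399.1 − 33,852.2 = 112,546.9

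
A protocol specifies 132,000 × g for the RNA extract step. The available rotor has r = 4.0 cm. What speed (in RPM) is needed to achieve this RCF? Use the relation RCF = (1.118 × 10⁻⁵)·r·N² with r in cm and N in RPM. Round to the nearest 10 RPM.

≈ 54330 RPM

RCF = 1.118 × 10⁻⁵ × r × N²
132,000 = 1.118 × 10⁻⁵ × 4 × N²
N² = 132,000 / (4.472 × 10⁻⁵) = 2,951,699,463
N ≈ √2,951,699,463 ≈ 54,329.5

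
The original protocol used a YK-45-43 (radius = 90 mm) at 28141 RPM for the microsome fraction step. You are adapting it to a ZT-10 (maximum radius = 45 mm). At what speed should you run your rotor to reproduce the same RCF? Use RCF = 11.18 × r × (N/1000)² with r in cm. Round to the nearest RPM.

≈ 39797 RPM

Original rotor: r = 90 mm = 9.0 cm
RCF_original = 11.18 × 9 × (28.141)² = 11.18 × 9 × 791.915881 ≈ 79,682.6 × g
Your rotor: r = 45 mm = 4.5 cm
79,682.6 = 11.18 × 4.5 × (N/1000)²
(N/1000)² = 79,682.6 / 50.31 = 1583.832
N = 1000 × √1583.832 ≈ 39,797.4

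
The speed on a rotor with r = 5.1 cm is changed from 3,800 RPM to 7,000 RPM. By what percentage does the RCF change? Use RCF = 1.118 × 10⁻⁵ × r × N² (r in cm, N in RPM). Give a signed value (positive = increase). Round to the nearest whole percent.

+239%

RCF ∝ N², so the ratio is (7000/3800)² = (1.842105)² = 3.3934.
Change = 3.3934 − 1 = +2.3934 → +239.3%.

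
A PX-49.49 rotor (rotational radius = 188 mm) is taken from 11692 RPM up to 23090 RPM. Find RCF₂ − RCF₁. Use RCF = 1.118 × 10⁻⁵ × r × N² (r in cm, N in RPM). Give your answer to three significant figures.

83300 x g

r = 188 mm = 18.8 cm
RCF₁ = 1.118 × 10⁻⁵ × 18.8 × (11692)² = 1.118 × 10⁻⁵ × 18.8 × 136,702,864 ≈ 28,732.8 × g
RCF₂ = 1.118 × 10⁻⁵ × 18.8 × (23090)² = 1.118 × 10⁻⁵ × 18.8 × 533,148,100 ≈ 112,059.2 × g
Increase = 112,059.2 − 28,732.8 = 83,326.4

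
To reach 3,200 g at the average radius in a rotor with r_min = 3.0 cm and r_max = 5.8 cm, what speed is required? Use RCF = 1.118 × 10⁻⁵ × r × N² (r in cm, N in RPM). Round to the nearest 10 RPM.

r_avg = (3.0 + 5.8) / 2 = 4.4 cm
RCF = 1.118 × 10⁻⁵ × r × N²
3,200 = 1.118 × 10⁻⁵ × 4.4 × N²
N² = 3,200 / (4.9192 × 10⁻⁵) = 65,051,228
N ≈ √65,051,228 ≈ 8,065.4

≈ 8070 RPM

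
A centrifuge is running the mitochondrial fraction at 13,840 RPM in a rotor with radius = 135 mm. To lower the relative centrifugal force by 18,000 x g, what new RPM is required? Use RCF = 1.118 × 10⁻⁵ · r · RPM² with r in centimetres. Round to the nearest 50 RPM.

N₂ ≈ 8500 RPM

r = 135 mm = 13.5 cm
Current RCF = 1.118 × 10⁻⁵ × 13.5 × (13840)² = 1.118 × 10⁻⁵ × 13.5 × 191,545,600 ≈ 28,910 × g
Target RCF = 28,910 − 18,000 = 10,910 × g
N² = 10,910 / (15.093 × 10⁻⁵) = 72,285,165
N ≈ √72,285,165 ≈ 8,502.1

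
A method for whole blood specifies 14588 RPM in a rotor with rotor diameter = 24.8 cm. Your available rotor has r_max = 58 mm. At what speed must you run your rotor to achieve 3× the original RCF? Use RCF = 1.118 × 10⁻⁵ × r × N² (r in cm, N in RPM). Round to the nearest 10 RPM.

Original rotor: r = 24.8 / 2 = 12.4 cm
RCF_original = 1.118 × 10⁻⁵ × 12.4 × (14588)² = 1.118 × 10⁻⁵ × 12.4 × 212,809,744 ≈ 29,502.2 × g
Target RCF = 3 × 29,502.2 ≈ 88,506.6 × g
Your rotor: r = 58 mm = 5.8 cm
88,506.6 = 1.118 × 10⁻⁵ × 5.8 × N²
N² = 88,506.6 / (6.4844 × 10⁻⁵) = 1,364,915,798
N ≈ √1,364,915,798 ≈ 36,944.8

≈ 36940 RPM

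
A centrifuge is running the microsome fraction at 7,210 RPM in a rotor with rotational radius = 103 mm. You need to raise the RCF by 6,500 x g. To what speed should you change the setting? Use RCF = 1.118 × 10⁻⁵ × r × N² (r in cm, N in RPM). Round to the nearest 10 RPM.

r = 103 mm = 10.3 cm
Current RCF = 1.118 × 10⁻⁵ × 10.3 × (7210)² = 1.118 × 10⁻⁵ × 10.3 × 51,984,100 ≈ 5,986.2 × g
Target RCF = 5,986.2 + 6,500 = 12,486.2 × g
N² = 12,486.2 / (11.5154 × 10⁻⁵) = 108,430,450
N ≈ √108,430,450 ≈ 10,413.0

≈ 10410 RPM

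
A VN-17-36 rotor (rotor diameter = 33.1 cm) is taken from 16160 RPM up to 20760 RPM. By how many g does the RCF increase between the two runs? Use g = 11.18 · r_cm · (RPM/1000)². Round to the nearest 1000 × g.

31000 g

r = 33.1 / 2 = 16.55 cm
RCF₁ = 11.18 × 16.55 × (16.16)² = 11.18 × 16.55 × 261.1456 ≈ 48,319.5 × g
RCF₂ = 11.18 × 16.55 × (20.76)² = 11.18 × 16.55 × 430.9776 ≈ 79,743.4 × g
Increase = 79,743.4 − 48,319.5 = 31,423.9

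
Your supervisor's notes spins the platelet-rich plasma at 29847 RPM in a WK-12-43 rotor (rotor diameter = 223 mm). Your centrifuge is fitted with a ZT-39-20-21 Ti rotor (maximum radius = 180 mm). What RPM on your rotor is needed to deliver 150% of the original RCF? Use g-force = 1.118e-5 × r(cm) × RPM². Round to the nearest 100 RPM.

Original rotor: r = 223 mm / 2 = 111.5 mm = 11.15 cm
RCF_original = 1.118 × 10⁻⁵ × 11.15 × (29847)² = 1.118 × 10⁻⁵ × 11.15 × 890,843,409 ≈ 111,049.9 × g
Target RCF = 1.5 × 111,049.9 ≈ 166,574.8 × g
Your rotor: r = 180 mm = 18.0 cm
166,574.8 = 1.118 × 10⁻⁵ × 18 × N²
N² = 166,574.8 / (20.124 × 10⁻⁵) = 827,742,000
N ≈ √827,742,000 ≈ 28,770.5

≈ 28800 RPM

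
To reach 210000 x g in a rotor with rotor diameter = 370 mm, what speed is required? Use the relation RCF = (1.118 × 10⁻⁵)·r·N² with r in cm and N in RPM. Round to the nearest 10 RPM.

31860 RPM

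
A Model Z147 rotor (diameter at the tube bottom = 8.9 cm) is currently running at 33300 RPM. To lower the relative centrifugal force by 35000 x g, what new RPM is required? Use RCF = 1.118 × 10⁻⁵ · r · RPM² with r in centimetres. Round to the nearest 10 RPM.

r = 8.9 / 2 = 4.45 cm
Current RCF = 1.118 × 10⁻⁵ × 4.45 × (33300)² = 1.118 × 10⁻⁵ × 4.45 × 1,108,890,000 ≈ 55,168.4 × g
Target RCF = 55,168.4 − 35,000 = 20,168.4 × g
N² = 20,168.4 / (4.9751 × 10⁻⁵) = 405,386,826
N ≈ √405,386,826 ≈ 20,134.2

20130 RPM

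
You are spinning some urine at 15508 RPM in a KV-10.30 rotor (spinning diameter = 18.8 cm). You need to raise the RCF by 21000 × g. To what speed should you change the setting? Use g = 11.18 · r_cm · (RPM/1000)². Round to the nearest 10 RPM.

r = 18.8 / 2 = 9.4 cm
Current RCF = 11.18 × 9.4 × (15.508)² = 11.18 × 9.4 × 240.498064 ≈ 25,274.4 × g
Target RCF = 25,274.4 + 21,000 = 46,274.4 × g
(N/1000)² = 46,274.4 / 105.092 = 440.3228
N = 1000 × √440.3228 ≈ 20,983.9

≈ 20980 RPM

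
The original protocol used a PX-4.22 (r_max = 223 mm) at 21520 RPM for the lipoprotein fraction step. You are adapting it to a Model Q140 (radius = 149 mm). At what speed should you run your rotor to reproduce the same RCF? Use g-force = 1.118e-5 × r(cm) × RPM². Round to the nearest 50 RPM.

≈ 26350 RPM

Original rotor: r = 223 mm = 22.3 cm
RCF_original = 1.118 × 10⁻⁵ × 22.3 × (21520)² = 1.118 × 10⁻⁵ × 22.3 × 463,110,400 ≈ 115,459.9 × g
Your rotor: r = 149 mm = 14.9 cm
115,459.9 = 1.118 × 10⁻⁵ × 14.9 × N²
N² = 115,459.9 / (16.6582 × 10⁻⁵) = 693,111,501
N ≈ √693,111,501 ≈ 26,327.0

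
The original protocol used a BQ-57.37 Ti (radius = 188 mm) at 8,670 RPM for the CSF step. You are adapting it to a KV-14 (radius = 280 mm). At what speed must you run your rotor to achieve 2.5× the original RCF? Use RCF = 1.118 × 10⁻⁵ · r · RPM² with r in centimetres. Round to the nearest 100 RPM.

11200 RPM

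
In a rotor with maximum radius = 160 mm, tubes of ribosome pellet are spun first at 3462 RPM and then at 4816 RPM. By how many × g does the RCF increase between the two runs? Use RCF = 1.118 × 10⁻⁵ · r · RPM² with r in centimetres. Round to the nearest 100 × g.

2000 × g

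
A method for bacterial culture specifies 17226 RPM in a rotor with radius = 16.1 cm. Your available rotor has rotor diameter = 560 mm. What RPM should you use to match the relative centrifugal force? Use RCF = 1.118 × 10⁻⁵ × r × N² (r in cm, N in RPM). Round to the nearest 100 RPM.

RCF_original = 1.118 × 10⁻⁵ × 16.1 × (17226)² = 1.118 × 10⁻⁵ × 16.1 × 296,735,076 ≈ 53,411.7 × g
Your rotor: r = 560 mm / 2 = 280 mm = 28 cm
53,411.7 = 1.118 × 10⁻⁵ × 28 × N²
N² = 53,411.7 / (31.304 × 10⁻⁵) = 170,622,604
N ≈ √170,622,604 ≈ 13,062.3

13100 RPM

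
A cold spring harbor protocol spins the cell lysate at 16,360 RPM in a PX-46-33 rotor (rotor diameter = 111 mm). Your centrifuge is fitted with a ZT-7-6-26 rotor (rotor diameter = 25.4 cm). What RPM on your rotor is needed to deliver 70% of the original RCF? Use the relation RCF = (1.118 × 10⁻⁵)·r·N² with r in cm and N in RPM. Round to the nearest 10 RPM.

≈ 9050 RPM

Original rotor: r = 111 mm / 2 = 55.5 mm = 5.55 cm
RCF = 1.118 × 10⁻⁵ × r × N²
RCF_original = 1.118 × 10⁻⁵ × 5.55 × (16360)² = 1.118 × 10⁻⁵ × 5.55 × 267,649,600 ≈ 16,607.4 × g
Target RCF = 0.7 × 16,607.4 ≈ 11,625.2 × g
Your rotor: r = 25.4 / 2 = 12.7 cm
11,625.2 = 1.118 × 10⁻⁵ × 12.7 × N²
N² = 11,625.2 / (14.1986 × 10⁻⁵) = 81,875,678
N ≈ √81,875,678 ≈ 9,048.5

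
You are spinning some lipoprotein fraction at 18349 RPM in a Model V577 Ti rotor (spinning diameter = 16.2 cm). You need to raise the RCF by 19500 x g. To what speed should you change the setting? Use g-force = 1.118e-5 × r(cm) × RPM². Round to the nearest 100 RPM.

≈ 23500 RPM

r = 16.2 / 2 = 8.1 cm
Current RCF = 1.118 × 10⁻⁵ × 8.1 × (18349)² = 1.118 × 10⁻⁵ × 8.1 × 336,685,801 ≈ 30,489.6 × g
Target RCF = 30,489.6 + 19,500 = 49,989.6 × g
N² = 49,989.6 / (9.0558 × 10⁻⁵) = 552,017,492
N ≈ √552,017,492 ≈ 23,495.1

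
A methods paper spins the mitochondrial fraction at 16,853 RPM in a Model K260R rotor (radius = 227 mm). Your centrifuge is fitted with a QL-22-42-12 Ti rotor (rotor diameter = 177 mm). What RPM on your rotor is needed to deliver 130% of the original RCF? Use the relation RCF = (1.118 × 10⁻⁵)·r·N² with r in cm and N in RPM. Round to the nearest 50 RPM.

30750 RPM

Original rotor: r = 227 mm = 22.7 cm
RCF_original = 1.118 × 10⁻⁵ × 22.7 × (16853)² = 1.118 × 10⁻⁵ × 22.7 × 284,023,609 ≈ 72,081.2 × g
Target RCF = 1.3 × 72,081.2 ≈ 93,705.6 × g
Your rotor: r = 177 mm / 2 = 88.5 mm = 8.85 cm
93,705.6 = 1.118 × 10⁻⁵ × 8.85 × N²
N² = 93,705.6 / (9.8943 × 10⁻⁵) = 947,066,493
N ≈ √947,066,493 ≈ 30,774.4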